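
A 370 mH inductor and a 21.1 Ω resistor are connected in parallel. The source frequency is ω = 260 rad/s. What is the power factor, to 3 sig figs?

0.977

X_L = ωL = 96.2 Ω
Parallel: admittances add. Y = 1/R + 1/(jωL)
Y = (0.0474 − j0.0104) S
|Y| = 0.0485 S → |Z| = 1/|Y| = 20.6 Ω, ∠Z = −∠Y = 12.4°
cos φ = cos(12.4°) = 0.977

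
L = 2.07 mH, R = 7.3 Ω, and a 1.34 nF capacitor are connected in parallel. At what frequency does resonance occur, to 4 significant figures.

ω₀ = 1/√(LC) = 1/√(0.00207 × 1.34e-09) = 600400 rad/s
f₀ = ω₀/(2π) = 95.56 kHz

95.56 kHz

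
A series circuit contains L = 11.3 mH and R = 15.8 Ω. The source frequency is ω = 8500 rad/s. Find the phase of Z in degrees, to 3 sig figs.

X_L = ωL = 96.0 Ω
Z = 15.8 + j96.0 Ω
|Z| = √(15.8² + 96.0²) = 97.3 Ω
∠Z = arctan(96.0/15.8) = 80.7°

80.7°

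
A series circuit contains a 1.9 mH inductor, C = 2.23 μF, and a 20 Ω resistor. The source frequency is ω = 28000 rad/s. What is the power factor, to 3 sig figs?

0.474

X_L = ωL = 53.2 Ω
X_C = 1/(ωC) = 16.0 Ω
Net reactance X = X_L − X_C = 37.2 Ω
Z = 20.0 + j37.2 Ω
|Z| = √(20.0² + 37.2²) = 42.2 Ω
∠Z = arctan(37.2/20.0) = 61.7°
cos φ = cos(61.7°) = 0.474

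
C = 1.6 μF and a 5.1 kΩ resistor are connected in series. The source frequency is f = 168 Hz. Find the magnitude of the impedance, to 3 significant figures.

5130 Ω

ω = 2πf = 1056 rad/s
X_C = 1/(ωC) = 592 Ω
Z = 5100 − j592 Ω
|Z| = √(5100² + 592²) = 5130 Ω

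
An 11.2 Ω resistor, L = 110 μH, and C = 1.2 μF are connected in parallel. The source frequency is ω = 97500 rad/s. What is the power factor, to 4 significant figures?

0.9664

X_L = ωL = 10.72 Ω
X_C = 1/(ωC) = 8.547 Ω
Parallel: admittances add. Y = 1/R + 1/(jωL) + jωC
Y = (0.08929 + j0.02376) S
|Y| = 0.09239 S → |Z| = 1/|Y| = 10.82 Ω, ∠Z = −∠Y = -14.90°
cos φ = cos(-14.90°) = 0.9664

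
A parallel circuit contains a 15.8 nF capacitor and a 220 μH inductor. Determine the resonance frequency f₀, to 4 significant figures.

ω₀ = 1/√(LC) = 1/√(0.00022 × 1.58e-08) = 536400 rad/s
f₀ = ω₀/(2π) = 85.37 kHz

85.37 kHz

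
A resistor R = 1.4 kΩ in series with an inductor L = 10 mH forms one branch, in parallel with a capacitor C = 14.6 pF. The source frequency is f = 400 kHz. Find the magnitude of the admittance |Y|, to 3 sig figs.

3.70 μS

ω = 2πf = 2.513e+06 rad/s
X_L = ωL = 25100 Ω
X_C = 1/(ωC) = 27300 Ω
Branch 1 (R+jX_L): Z₁ = 1400 + j25100 Ω, |Z₁| = 25200 Ω
Branch 2 (−jX_C): Z₂ = −j27300 Ω
Parallel: Z = Z₁Z₂/(Z₁+Z₂), |Z| = 270000 Ω, ∠Z = 53.4°
|Y| = 1/|Z| = 3.70 μS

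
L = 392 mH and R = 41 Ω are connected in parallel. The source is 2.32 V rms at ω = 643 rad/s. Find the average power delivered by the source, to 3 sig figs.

131 mW

X_L = ωL = 252 Ω
Parallel: admittances add. Y = 1/R + 1/(jωL)
Y = (0.0244 − j0.00397) S
|Y| = 0.0247 S → |Z| = 1/|Y| = 40.5 Ω, ∠Z = −∠Y = 9.24°
I = V/|Z| = 57.3 mA
P = VI cos φ = 2.32 × 0.0573 × cos(9.24°) = 131 mW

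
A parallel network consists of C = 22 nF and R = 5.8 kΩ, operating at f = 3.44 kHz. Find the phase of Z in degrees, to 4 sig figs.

ω = 2πf = 21610 rad/s
X_C = 1/(ωC) = 2103 Ω
Parallel: admittances add. Y = 1/R + jωC
Y = (0.0001724 + j0.0004755) S
|Y| = 0.0005058 S → |Z| = 1/|Y| = 1977 Ω, ∠Z = −∠Y = -70.07°

-70.07°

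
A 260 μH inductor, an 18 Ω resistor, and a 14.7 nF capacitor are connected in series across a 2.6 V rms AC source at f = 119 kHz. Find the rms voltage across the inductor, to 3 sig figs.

4.81 V

ω = 2πf = 747700 rad/s
X_L = ωL = 194 Ω
X_C = 1/(ωC) = 91.0 Ω
Net reactance X = X_L − X_C = 103 Ω
Z = 18.0 + j103 Ω
|Z| = √(18.0² + 103²) = 105 Ω
I = V/|Z| = 24.8 mA
V_L = I·|Z_L| = 0.0248 × 194 = 4.81 V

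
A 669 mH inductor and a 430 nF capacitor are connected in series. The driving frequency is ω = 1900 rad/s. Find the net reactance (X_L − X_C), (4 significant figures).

47.11 Ω

X_L = ωL = 1271 Ω
X_C = 1/(ωC) = 1224 Ω
X = 1271 − 1224 = 47.11 Ω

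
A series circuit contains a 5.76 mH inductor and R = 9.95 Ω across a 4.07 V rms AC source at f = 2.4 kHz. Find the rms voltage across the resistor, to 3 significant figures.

ω = 2πf = 15080 rad/s
X_L = ωL = 86.9 Ω
Z = 9.95 + j86.9 Ω
|Z| = √(9.95² + 86.9²) = 87.4 Ω
I = V/|Z| = 46.6 mA
V_R = I·|Z_R| = 0.0466 × 9.95 = 0.463 V

0.463 V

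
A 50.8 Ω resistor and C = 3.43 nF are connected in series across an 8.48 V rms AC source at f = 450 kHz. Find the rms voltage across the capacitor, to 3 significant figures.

7.61 V

ω = 2πf = 2.827e+06 rad/s
X_C = 1/(ωC) = 103 Ω
Z = 50.8 − j103 Ω
|Z| = √(50.8² + 103²) = 115 Ω
I = V/|Z| = 73.8 mA
V_C = I·|Z_C| = 0.0738 × 103 = 7.61 V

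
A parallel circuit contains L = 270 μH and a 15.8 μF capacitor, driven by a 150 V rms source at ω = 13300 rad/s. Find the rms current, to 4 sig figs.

10.25 A

X_L = ωL = 3.591 Ω
X_C = 1/(ωC) = 4.759 Ω
Parallel: admittances add. Y = 1/(jωL) + jωC
Y = (0 − j0.06833) S
|Y| = 0.06833 S → |Z| = 1/|Y| = 14.63 Ω, ∠Z = −∠Y = 90.00°
I = V/|Z| = 150/14.63 = 10.25 A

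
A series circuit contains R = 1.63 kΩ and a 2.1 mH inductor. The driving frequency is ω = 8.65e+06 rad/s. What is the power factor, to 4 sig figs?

0.08937

X_L = ωL = 18160 Ω
Z = 1630 + j18160 Ω
|Z| = √(1630² + 18160²) = 18240 Ω
∠Z = arctan(18160/1630) = 84.87°
cos φ = cos(84.87°) = 0.08937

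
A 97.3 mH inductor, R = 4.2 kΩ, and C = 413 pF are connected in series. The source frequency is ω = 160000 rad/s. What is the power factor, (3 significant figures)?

X_L = ωL = 15600 Ω
X_C = 1/(ωC) = 15100 Ω
Net reactance X = X_L − X_C = 435 Ω
Z = 4200 + j435 Ω
|Z| = √(4200² + 435²) = 4220 Ω
∠Z = arctan(435/4200) = 5.91°
cos φ = cos(5.91°) = 0.995

0.995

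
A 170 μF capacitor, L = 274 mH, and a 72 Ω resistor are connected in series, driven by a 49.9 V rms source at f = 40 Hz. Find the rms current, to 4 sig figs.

586.0 mA

ω = 2πf = 251.3 rad/s
X_L = ωL = 68.86 Ω
X_C = 1/(ωC) = 23.41 Ω
Net reactance X = X_L − X_C = 45.46 Ω
Z = 72.00 + j45.46 Ω
|Z| = √(72.00² + 45.46²) = 85.15 Ω
I = V/|Z| = 49.9/85.15 = 586.0 mA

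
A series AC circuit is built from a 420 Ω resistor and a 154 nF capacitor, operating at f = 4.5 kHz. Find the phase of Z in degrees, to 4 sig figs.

-28.67°

ω = 2πf = 28270 rad/s
X_C = 1/(ωC) = 229.7 Ω
Z = 420.0 − j229.7 Ω
|Z| = √(420.0² + 229.7²) = 478.7 Ω
∠Z = arctan(-229.7/420.0) = -28.67°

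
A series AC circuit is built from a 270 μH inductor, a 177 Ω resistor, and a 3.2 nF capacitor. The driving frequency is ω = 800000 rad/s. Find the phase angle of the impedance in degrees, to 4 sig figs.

X_L = ωL = 216.0 Ω
X_C = 1/(ωC) = 390.6 Ω
Net reactance X = X_L − X_C = -174.6 Ω
Z = 177.0 − j174.6 Ω
|Z| = √(177.0² + 174.6²) = 248.6 Ω
∠Z = arctan(-174.6/177.0) = -44.61°

-44.61°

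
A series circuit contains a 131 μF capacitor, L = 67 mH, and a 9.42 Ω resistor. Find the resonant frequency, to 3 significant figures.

53.7 Hz

ω₀ = 1/√(LC) = 1/√(0.067 × 0.000131) = 337.5 rad/s
f₀ = ω₀/(2π) = 53.7 Hz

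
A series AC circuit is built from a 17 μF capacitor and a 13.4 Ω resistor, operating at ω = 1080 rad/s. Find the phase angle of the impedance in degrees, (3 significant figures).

-76.2°

X_C = 1/(ωC) = 54.5 Ω
Z = 13.4 − j54.5 Ω
|Z| = √(13.4² + 54.5²) = 56.1 Ω
∠Z = arctan(-54.5/13.4) = -76.2°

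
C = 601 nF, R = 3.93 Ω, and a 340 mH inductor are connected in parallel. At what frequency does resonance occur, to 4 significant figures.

ω₀ = 1/√(LC) = 1/√(0.34 × 6.01e-07) = 2212 rad/s
f₀ = ω₀/(2π) = 352.1 Hz

352.1 Hz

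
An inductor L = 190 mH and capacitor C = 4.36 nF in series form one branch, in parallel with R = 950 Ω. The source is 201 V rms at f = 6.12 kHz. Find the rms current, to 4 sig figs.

259.3 mA

ω = 2πf = 38450 rad/s
X_L = ωL = 7306 Ω
X_C = 1/(ωC) = 5965 Ω
Branch 1: Z₁ = R = 950.0 Ω
Branch 2 (series LC): Z₂ = j(X_L − X_C) = j1341 Ω
Parallel: Z = Z₁Z₂/(Z₁+Z₂), |Z| = 775.3 Ω, ∠Z = 35.31°
I = V/|Z| = 201/775.3 = 259.3 mA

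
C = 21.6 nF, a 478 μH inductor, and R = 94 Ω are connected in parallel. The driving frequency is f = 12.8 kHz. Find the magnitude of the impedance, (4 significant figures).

ω = 2πf = 80420 rad/s
X_L = ωL = 38.44 Ω
X_C = 1/(ωC) = 575.6 Ω
Parallel: admittances add. Y = 1/R + 1/(jωL) + jωC
Y = (0.01064 − j0.02428) S
|Y| = 0.02650 S → |Z| = 1/|Y| = 37.73 Ω, ∠Z = −∠Y = 66.34°

37.73 Ω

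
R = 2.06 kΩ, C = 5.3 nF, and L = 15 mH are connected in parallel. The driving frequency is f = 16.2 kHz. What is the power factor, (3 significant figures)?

0.973

ω = 2πf = 101800 rad/s
X_L = ωL = 1530 Ω
X_C = 1/(ωC) = 1850 Ω
Parallel: admittances add. Y = 1/R + 1/(jωL) + jωC
Y = (0.000485 − j0.000115) S
|Y| = 0.000499 S → |Z| = 1/|Y| = 2000 Ω, ∠Z = −∠Y = 13.4°
cos φ = cos(13.4°) = 0.973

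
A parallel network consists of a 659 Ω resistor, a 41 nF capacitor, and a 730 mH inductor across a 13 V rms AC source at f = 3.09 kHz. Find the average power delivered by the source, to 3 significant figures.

ω = 2πf = 19420 rad/s
X_L = ωL = 14200 Ω
X_C = 1/(ωC) = 1260 Ω
Parallel: admittances add. Y = 1/R + 1/(jωL) + jωC
Y = (0.00152 + j0.000725) S
|Y| = 0.00168 S → |Z| = 1/|Y| = 595 Ω, ∠Z = −∠Y = -25.6°
I = V/|Z| = 21.9 mA
P = VI cos φ = 13 × 0.0219 × cos(-25.6°) = 256 mW

256 mW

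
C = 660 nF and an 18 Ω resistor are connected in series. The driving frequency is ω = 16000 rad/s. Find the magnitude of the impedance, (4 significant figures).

96.39 Ω

X_C = 1/(ωC) = 94.70 Ω
Z = 18.00 − j94.70 Ω
|Z| = √(18.00² + 94.70²) = 96.39 Ω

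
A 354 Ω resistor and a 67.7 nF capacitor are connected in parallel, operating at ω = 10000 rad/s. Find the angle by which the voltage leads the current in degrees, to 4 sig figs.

X_C = 1/(ωC) = 1477 Ω
Parallel: admittances add. Y = 1/R + jωC
Y = (0.002825 + j0.0006770) S
|Y| = 0.002905 S → |Z| = 1/|Y| = 344.3 Ω, ∠Z = −∠Y = -13.48°

-13.48°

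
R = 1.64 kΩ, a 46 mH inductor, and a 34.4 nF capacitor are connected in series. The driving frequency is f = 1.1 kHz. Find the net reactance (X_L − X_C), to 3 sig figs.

ω = 2πf = 6912 rad/s
X_L = ωL = 318 Ω
X_C = 1/(ωC) = 4210 Ω
X = 318 − 4210 = -3890 Ω

-3890 Ω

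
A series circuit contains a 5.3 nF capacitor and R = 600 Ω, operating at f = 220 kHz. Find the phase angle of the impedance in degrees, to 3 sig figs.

ω = 2πf = 1.382e+06 rad/s
X_C = 1/(ωC) = 136 Ω
Z = 600 − j136 Ω
|Z| = √(600² + 136²) = 615 Ω
∠Z = arctan(-136/600) = -12.8°

-12.8°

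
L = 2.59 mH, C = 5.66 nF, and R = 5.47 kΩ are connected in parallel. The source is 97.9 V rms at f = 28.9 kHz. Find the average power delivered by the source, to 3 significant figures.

ω = 2πf = 181600 rad/s
X_L = ωL = 470 Ω
X_C = 1/(ωC) = 973 Ω
Parallel: admittances add. Y = 1/R + 1/(jωL) + jωC
Y = (0.000183 − j0.00110) S
|Y| = 0.00111 S → |Z| = 1/|Y| = 898 Ω, ∠Z = −∠Y = 80.6°
I = V/|Z| = 109 mA
P = VI cos φ = 97.9 × 0.109 × cos(80.6°) = 1.75 W

1.75 W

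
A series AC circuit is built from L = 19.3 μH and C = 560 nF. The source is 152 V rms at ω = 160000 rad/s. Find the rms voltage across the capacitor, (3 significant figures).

X_L = ωL = 3.09 Ω
X_C = 1/(ωC) = 11.2 Ω
Net reactance X = X_L − X_C = -8.07 Ω
Z = − j8.07 Ω
|Z| = √(0² + 8.07²) = 8.07 Ω
I = V/|Z| = 18.8 A
V_C = I·|Z_C| = 18.8 × 11.2 = 210 V

210 V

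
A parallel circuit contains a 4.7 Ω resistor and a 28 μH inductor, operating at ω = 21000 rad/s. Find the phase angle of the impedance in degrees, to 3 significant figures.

X_L = ωL = 0.588 Ω
Parallel: admittances add. Y = 1/R + 1/(jωL)
Y = (0.213 − j1.70) S
|Y| = 1.71 S → |Z| = 1/|Y| = 0.583 Ω, ∠Z = −∠Y = 82.9°

82.9°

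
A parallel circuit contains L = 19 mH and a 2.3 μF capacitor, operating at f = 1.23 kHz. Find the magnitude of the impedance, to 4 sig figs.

ω = 2πf = 7728 rad/s
X_L = ωL = 146.8 Ω
X_C = 1/(ωC) = 56.26 Ω
Parallel: admittances add. Y = 1/(jωL) + jωC
Y = (0 + j0.01096) S
|Y| = 0.01096 S → |Z| = 1/|Y| = 91.20 Ω, ∠Z = −∠Y = -90.00°

91.20 Ω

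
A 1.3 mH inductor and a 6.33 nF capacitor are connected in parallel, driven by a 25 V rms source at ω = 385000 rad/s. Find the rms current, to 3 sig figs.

11.0 mA

X_L = ωL = 500 Ω
X_C = 1/(ωC) = 410 Ω
Parallel: admittances add. Y = 1/(jωL) + jωC
Y = (0 + j0.000439) S
|Y| = 0.000439 S → |Z| = 1/|Y| = 2280 Ω, ∠Z = −∠Y = -90.0°
I = V/|Z| = 25/2280 = 11.0 mA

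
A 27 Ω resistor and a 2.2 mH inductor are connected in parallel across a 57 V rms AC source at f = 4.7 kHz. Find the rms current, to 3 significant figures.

2.29 A

ω = 2πf = 29530 rad/s
X_L = ωL = 65.0 Ω
Parallel: admittances add. Y = 1/R + 1/(jωL)
Y = (0.0370 − j0.0154) S
|Y| = 0.0401 S → |Z| = 1/|Y| = 24.9 Ω, ∠Z = −∠Y = 22.6°
I = V/|Z| = 57/24.9 = 2.29 A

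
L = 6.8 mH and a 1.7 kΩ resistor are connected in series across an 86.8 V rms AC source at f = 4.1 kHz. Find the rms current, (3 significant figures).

ω = 2πf = 25760 rad/s
X_L = ωL = 175 Ω
Z = 1700 + j175 Ω
|Z| = √(1700² + 175²) = 1710 Ω
I = V/|Z| = 86.8/1710 = 50.8 mA

50.8 mA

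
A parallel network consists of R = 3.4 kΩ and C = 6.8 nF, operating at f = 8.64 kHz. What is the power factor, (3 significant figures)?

ω = 2πf = 54290 rad/s
X_C = 1/(ωC) = 2710 Ω
Parallel: admittances add. Y = 1/R + jωC
Y = (0.000294 + j0.000369) S
|Y| = 0.000472 S → |Z| = 1/|Y| = 2120 Ω, ∠Z = −∠Y = -51.5°
cos φ = cos(-51.5°) = 0.623

0.623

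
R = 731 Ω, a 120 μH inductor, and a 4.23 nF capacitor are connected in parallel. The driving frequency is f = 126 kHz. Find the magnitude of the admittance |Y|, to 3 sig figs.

7.31 mS

ω = 2πf = 791700 rad/s
X_L = ωL = 95.0 Ω
X_C = 1/(ωC) = 299 Ω
Parallel: admittances add. Y = 1/R + 1/(jωL) + jωC
Y = (0.00137 − j0.00718) S
|Y| = 0.00731 S → |Z| = 1/|Y| = 137 Ω, ∠Z = −∠Y = 79.2°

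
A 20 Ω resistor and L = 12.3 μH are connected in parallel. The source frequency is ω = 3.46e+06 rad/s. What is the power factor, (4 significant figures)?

X_L = ωL = 42.56 Ω
Parallel: admittances add. Y = 1/R + 1/(jωL)
Y = (0.05000 − j0.02350) S
|Y| = 0.05525 S → |Z| = 1/|Y| = 18.10 Ω, ∠Z = −∠Y = 25.17°
cos φ = cos(25.17°) = 0.9050

0.9050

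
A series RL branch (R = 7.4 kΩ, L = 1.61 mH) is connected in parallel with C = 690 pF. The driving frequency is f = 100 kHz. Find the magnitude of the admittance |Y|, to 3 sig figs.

436 μS

ω = 2πf = 628300 rad/s
X_L = ωL = 1010 Ω
X_C = 1/(ωC) = 2310 Ω
Branch 1 (R+jX_L): Z₁ = 7400 + j1010 Ω, |Z₁| = 7470 Ω
Branch 2 (−jX_C): Z₂ = −j2310 Ω
Parallel: Z = Z₁Z₂/(Z₁+Z₂), |Z| = 2290 Ω, ∠Z = -72.3°
|Y| = 1/|Z| = 436 μS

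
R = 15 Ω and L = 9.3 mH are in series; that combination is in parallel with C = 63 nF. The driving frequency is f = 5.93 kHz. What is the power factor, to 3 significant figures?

ω = 2πf = 37260 rad/s
X_L = ωL = 347 Ω
X_C = 1/(ωC) = 426 Ω
Branch 1 (R+jX_L): Z₁ = 15.0 + j347 Ω, |Z₁| = 347 Ω
Branch 2 (−jX_C): Z₂ = −j426 Ω
Parallel: Z = Z₁Z₂/(Z₁+Z₂), |Z| = 1830 Ω, ∠Z = 76.8°
cos φ = cos(76.8°) = 0.228

0.228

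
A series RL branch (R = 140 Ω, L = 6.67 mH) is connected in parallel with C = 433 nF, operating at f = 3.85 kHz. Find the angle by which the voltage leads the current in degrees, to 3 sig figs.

-66.1°

ω = 2πf = 24190 rad/s
X_L = ωL = 161 Ω
X_C = 1/(ωC) = 95.5 Ω
Branch 1 (R+jX_L): Z₁ = 140 + j161 Ω, |Z₁| = 214 Ω
Branch 2 (−jX_C): Z₂ = −j95.5 Ω
Parallel: Z = Z₁Z₂/(Z₁+Z₂), |Z| = 132 Ω, ∠Z = -66.1°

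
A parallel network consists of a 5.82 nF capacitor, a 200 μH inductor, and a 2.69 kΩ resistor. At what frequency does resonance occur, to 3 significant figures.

ω₀ = 1/√(LC) = 1/√(0.0002 × 5.82e-09) = 926900 rad/s
f₀ = ω₀/(2π) = 148 kHz

148 kHz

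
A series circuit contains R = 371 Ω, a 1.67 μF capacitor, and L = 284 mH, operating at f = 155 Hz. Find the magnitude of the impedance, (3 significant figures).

502 Ω

ω = 2πf = 973.9 rad/s
X_L = ωL = 277 Ω
X_C = 1/(ωC) = 615 Ω
Net reactance X = X_L − X_C = -338 Ω
Z = 371 − j338 Ω
|Z| = √(371² + 338²) = 502 Ω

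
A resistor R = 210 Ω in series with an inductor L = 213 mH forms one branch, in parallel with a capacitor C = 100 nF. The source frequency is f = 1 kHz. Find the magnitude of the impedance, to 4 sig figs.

6554 Ω

ω = 2πf = 6283 rad/s
X_L = ωL = 1338 Ω
X_C = 1/(ωC) = 1592 Ω
Branch 1 (R+jX_L): Z₁ = 210.0 + j1338 Ω, |Z₁| = 1355 Ω
Branch 2 (−jX_C): Z₂ = −j1592 Ω
Parallel: Z = Z₁Z₂/(Z₁+Z₂), |Z| = 6554 Ω, ∠Z = 41.41°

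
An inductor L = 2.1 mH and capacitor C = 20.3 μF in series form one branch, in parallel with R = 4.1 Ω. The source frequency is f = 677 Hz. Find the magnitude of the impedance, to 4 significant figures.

ω = 2πf = 4254 rad/s
X_L = ωL = 8.933 Ω
X_C = 1/(ωC) = 11.58 Ω
Branch 1: Z₁ = R = 4.100 Ω
Branch 2 (series LC): Z₂ = j(X_L − X_C) = −j2.648 Ω
Parallel: Z = Z₁Z₂/(Z₁+Z₂), |Z| = 2.224 Ω, ∠Z = -57.14°

2.224 Ω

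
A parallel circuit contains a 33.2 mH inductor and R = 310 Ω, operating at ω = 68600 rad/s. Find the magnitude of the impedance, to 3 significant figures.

307 Ω

X_L = ωL = 2280 Ω
Parallel: admittances add. Y = 1/R + 1/(jωL)
Y = (0.00323 − j0.000439) S
|Y| = 0.00326 S → |Z| = 1/|Y| = 307 Ω, ∠Z = −∠Y = 7.75°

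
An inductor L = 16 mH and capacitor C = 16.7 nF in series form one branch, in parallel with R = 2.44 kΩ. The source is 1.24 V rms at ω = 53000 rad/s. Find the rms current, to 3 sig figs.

X_L = ωL = 848 Ω
X_C = 1/(ωC) = 1130 Ω
Branch 1: Z₁ = R = 2440 Ω
Branch 2 (series LC): Z₂ = j(X_L − X_C) = −j282 Ω
Parallel: Z = Z₁Z₂/(Z₁+Z₂), |Z| = 280 Ω, ∠Z = -83.4°
I = V/|Z| = 1.24/280 = 4.43 mA

4.43 mA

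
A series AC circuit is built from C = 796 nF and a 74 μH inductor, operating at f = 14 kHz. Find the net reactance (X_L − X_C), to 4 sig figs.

ω = 2πf = 87960 rad/s
X_L = ωL = 6.509 Ω
X_C = 1/(ωC) = 14.28 Ω
X = 6.509 − 14.28 = -7.772 Ω

-7.772 Ω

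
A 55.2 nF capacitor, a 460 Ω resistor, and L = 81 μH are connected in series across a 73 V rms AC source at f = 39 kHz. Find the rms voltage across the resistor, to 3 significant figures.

72.5 V

ω = 2πf = 245000 rad/s
X_L = ωL = 19.8 Ω
X_C = 1/(ωC) = 73.9 Ω
Net reactance X = X_L − X_C = -54.1 Ω
Z = 460 − j54.1 Ω
|Z| = √(460² + 54.1²) = 463 Ω
I = V/|Z| = 158 mA
V_R = I·|Z_R| = 0.158 × 460 = 72.5 V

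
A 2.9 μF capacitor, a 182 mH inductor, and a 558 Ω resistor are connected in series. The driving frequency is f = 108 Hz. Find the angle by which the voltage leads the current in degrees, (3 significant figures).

ω = 2πf = 678.6 rad/s
X_L = ωL = 124 Ω
X_C = 1/(ωC) = 508 Ω
Net reactance X = X_L − X_C = -385 Ω
Z = 558 − j385 Ω
|Z| = √(558² + 385²) = 678 Ω
∠Z = arctan(-385/558) = -34.6°

-34.6°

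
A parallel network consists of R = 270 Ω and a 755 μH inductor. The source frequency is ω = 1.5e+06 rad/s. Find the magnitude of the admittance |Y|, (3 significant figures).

X_L = ωL = 1130 Ω
Parallel: admittances add. Y = 1/R + 1/(jωL)
Y = (0.00370 − j0.000883) S
|Y| = 0.00381 S → |Z| = 1/|Y| = 263 Ω, ∠Z = −∠Y = 13.4°

3.81 mS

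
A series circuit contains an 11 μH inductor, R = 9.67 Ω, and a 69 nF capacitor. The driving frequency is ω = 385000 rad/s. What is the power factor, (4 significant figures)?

0.2780

X_L = ωL = 4.235 Ω
X_C = 1/(ωC) = 37.64 Ω
Net reactance X = X_L − X_C = -33.41 Ω
Z = 9.670 − j33.41 Ω
|Z| = √(9.670² + 33.41²) = 34.78 Ω
∠Z = arctan(-33.41/9.670) = -73.86°
cos φ = cos(-73.86°) = 0.2780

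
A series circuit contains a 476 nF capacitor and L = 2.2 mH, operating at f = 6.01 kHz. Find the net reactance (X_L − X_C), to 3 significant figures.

ω = 2πf = 37760 rad/s
X_L = ωL = 83.1 Ω
X_C = 1/(ωC) = 55.6 Ω
X = 83.1 − 55.6 = 27.4 Ω

27.4 Ω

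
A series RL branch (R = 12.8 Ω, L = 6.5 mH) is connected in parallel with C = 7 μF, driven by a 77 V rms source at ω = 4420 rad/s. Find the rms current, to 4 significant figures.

X_L = ωL = 28.73 Ω
X_C = 1/(ωC) = 32.32 Ω
Branch 1 (R+jX_L): Z₁ = 12.80 + j28.73 Ω, |Z₁| = 31.45 Ω
Branch 2 (−jX_C): Z₂ = −j32.32 Ω
Parallel: Z = Z₁Z₂/(Z₁+Z₂), |Z| = 76.47 Ω, ∠Z = -8.345°
I = V/|Z| = 77/76.47 = 1.007 A

1.007 A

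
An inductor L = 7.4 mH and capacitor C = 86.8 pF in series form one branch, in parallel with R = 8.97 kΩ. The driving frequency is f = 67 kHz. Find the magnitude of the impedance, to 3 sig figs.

ω = 2πf = 421000 rad/s
X_L = ωL = 3120 Ω
X_C = 1/(ωC) = 27400 Ω
Branch 1: Z₁ = R = 8970 Ω
Branch 2 (series LC): Z₂ = j(X_L − X_C) = −j24300 Ω
Parallel: Z = Z₁Z₂/(Z₁+Z₂), |Z| = 8410 Ω, ∠Z = -20.3°

8410 Ω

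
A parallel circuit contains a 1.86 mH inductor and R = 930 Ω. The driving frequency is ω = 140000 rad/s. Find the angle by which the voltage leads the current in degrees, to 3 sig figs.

74.4°

X_L = ωL = 260 Ω
Parallel: admittances add. Y = 1/R + 1/(jωL)
Y = (0.00108 − j0.00384) S
|Y| = 0.00399 S → |Z| = 1/|Y| = 251 Ω, ∠Z = −∠Y = 74.4°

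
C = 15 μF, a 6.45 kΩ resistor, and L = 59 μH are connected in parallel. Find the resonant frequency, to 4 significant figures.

ω₀ = 1/√(LC) = 1/√(5.9e-05 × 1.5e-05) = 33610 rad/s
f₀ = ω₀/(2π) = 5.350 kHz

5.350 kHz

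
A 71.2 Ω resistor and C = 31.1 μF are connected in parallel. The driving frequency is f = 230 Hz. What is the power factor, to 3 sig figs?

ω = 2πf = 1445 rad/s
X_C = 1/(ωC) = 22.3 Ω
Parallel: admittances add. Y = 1/R + jωC
Y = (0.0140 + j0.0449) S
|Y| = 0.0471 S → |Z| = 1/|Y| = 21.2 Ω, ∠Z = −∠Y = -72.6°
cos φ = cos(-72.6°) = 0.298

0.298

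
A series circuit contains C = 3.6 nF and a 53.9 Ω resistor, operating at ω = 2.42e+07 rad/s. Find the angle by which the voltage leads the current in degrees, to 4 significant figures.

X_C = 1/(ωC) = 11.48 Ω
Z = 53.90 − j11.48 Ω
|Z| = √(53.90² + 11.48²) = 55.11 Ω
∠Z = arctan(-11.48/53.90) = -12.02°

-12.02°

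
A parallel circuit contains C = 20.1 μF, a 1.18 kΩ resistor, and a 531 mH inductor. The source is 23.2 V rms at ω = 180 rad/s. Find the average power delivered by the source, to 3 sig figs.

456 mW

X_L = ωL = 95.6 Ω
X_C = 1/(ωC) = 276 Ω
Parallel: admittances add. Y = 1/R + 1/(jωL) + jωC
Y = (0.000847 − j0.00684) S
|Y| = 0.00690 S → |Z| = 1/|Y| = 145 Ω, ∠Z = −∠Y = 82.9°
I = V/|Z| = 160 mA
P = VI cos φ = 23.2 × 0.160 × cos(82.9°) = 456 mW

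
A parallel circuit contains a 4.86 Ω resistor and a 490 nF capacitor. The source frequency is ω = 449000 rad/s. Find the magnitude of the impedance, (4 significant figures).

X_C = 1/(ωC) = 4.545 Ω
Parallel: admittances add. Y = 1/R + jωC
Y = (0.2058 + j0.2200) S
|Y| = 0.3012 S → |Z| = 1/|Y| = 3.320 Ω, ∠Z = −∠Y = -46.92°

3.320 Ω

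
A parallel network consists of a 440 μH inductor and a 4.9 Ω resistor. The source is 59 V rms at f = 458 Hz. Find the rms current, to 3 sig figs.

48.1 A

ω = 2πf = 2878 rad/s
X_L = ωL = 1.27 Ω
Parallel: admittances add. Y = 1/R + 1/(jωL)
Y = (0.204 − j0.790) S
|Y| = 0.816 S → |Z| = 1/|Y| = 1.23 Ω, ∠Z = −∠Y = 75.5°
I = V/|Z| = 59/1.23 = 48.1 A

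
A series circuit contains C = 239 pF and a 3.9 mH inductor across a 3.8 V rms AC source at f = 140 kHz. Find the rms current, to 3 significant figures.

ω = 2πf = 879600 rad/s
X_L = ωL = 3430 Ω
X_C = 1/(ωC) = 4760 Ω
Net reactance X = X_L − X_C = -1330 Ω
Z = − j1330 Ω
|Z| = √(0² + 1330²) = 1330 Ω
I = V/|Z| = 3.8/1330 = 2.87 mA

2.87 mA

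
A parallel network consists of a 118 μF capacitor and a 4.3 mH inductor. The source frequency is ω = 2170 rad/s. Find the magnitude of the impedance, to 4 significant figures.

X_L = ωL = 9.331 Ω
X_C = 1/(ωC) = 3.905 Ω
Parallel: admittances add. Y = 1/(jωL) + jωC
Y = (0 + j0.1489) S
|Y| = 0.1489 S → |Z| = 1/|Y| = 6.716 Ω, ∠Z = −∠Y = -90.00°

6.716 Ω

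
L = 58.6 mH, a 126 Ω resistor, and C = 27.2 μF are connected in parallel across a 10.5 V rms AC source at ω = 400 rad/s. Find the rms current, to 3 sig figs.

344 mA

X_L = ωL = 23.4 Ω
X_C = 1/(ωC) = 91.9 Ω
Parallel: admittances add. Y = 1/R + 1/(jωL) + jωC
Y = (0.00794 − j0.0318) S
|Y| = 0.0328 S → |Z| = 1/|Y| = 30.5 Ω, ∠Z = −∠Y = 76.0°
I = V/|Z| = 10.5/30.5 = 344 mA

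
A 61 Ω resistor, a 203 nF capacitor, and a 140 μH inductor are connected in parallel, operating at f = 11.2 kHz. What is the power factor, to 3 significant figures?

ω = 2πf = 70370 rad/s
X_L = ωL = 9.85 Ω
X_C = 1/(ωC) = 70.0 Ω
Parallel: admittances add. Y = 1/R + 1/(jωL) + jωC
Y = (0.0164 − j0.0872) S
|Y| = 0.0887 S → |Z| = 1/|Y| = 11.3 Ω, ∠Z = −∠Y = 79.4°
cos φ = cos(79.4°) = 0.185

0.185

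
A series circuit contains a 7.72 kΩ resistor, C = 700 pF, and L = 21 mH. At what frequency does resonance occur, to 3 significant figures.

41.5 kHz

ω₀ = 1/√(LC) = 1/√(0.021 × 7e-10) = 260800 rad/s
f₀ = ω₀/(2π) = 41.5 kHz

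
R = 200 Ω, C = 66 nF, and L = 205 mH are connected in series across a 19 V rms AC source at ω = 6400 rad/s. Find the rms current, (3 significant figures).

X_L = ωL = 1310 Ω
X_C = 1/(ωC) = 2370 Ω
Net reactance X = X_L − X_C = -1060 Ω
Z = 200 − j1060 Ω
|Z| = √(200² + 1060²) = 1070 Ω
I = V/|Z| = 19/1070 = 17.7 mA

17.7 mA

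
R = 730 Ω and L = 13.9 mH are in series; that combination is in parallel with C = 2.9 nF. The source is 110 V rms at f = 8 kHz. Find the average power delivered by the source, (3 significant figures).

ω = 2πf = 50270 rad/s
X_L = ωL = 699 Ω
X_C = 1/(ωC) = 6860 Ω
Branch 1 (R+jX_L): Z₁ = 730 + j699 Ω, |Z₁| = 1010 Ω
Branch 2 (−jX_C): Z₂ = −j6860 Ω
Parallel: Z = Z₁Z₂/(Z₁+Z₂), |Z| = 1120 Ω, ∠Z = 37.0°
I = V/|Z| = 98.5 mA
P = VI cos φ = 110 × 0.0985 × cos(37.0°) = 8.65 W

8.65 W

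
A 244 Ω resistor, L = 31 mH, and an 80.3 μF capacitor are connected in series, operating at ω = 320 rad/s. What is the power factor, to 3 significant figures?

X_L = ωL = 9.92 Ω
X_C = 1/(ωC) = 38.9 Ω
Net reactance X = X_L − X_C = -29.0 Ω
Z = 244 − j29.0 Ω
|Z| = √(244² + 29.0²) = 246 Ω
∠Z = arctan(-29.0/244) = -6.78°
cos φ = cos(-6.78°) = 0.993

0.993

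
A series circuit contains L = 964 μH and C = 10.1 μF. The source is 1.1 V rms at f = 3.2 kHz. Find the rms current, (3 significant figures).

ω = 2πf = 20110 rad/s
X_L = ωL = 19.4 Ω
X_C = 1/(ωC) = 4.92 Ω
Net reactance X = X_L − X_C = 14.5 Ω
Z = j14.5 Ω
|Z| = √(0² + 14.5²) = 14.5 Ω
I = V/|Z| = 1.1/14.5 = 76.1 mA

76.1 mA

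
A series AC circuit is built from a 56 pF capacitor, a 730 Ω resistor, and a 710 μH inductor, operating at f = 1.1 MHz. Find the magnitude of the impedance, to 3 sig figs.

2440 Ω

ω = 2πf = 6.912e+06 rad/s
X_L = ωL = 4910 Ω
X_C = 1/(ωC) = 2580 Ω
Net reactance X = X_L − X_C = 2320 Ω
Z = 730 + j2320 Ω
|Z| = √(730² + 2320²) = 2440 Ω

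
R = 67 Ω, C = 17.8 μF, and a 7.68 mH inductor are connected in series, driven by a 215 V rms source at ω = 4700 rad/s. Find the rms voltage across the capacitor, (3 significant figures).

X_L = ωL = 36.1 Ω
X_C = 1/(ωC) = 12.0 Ω
Net reactance X = X_L − X_C = 24.1 Ω
Z = 67.0 + j24.1 Ω
|Z| = √(67.0² + 24.1²) = 71.2 Ω
I = V/|Z| = 3.02 A
V_C = I·|Z_C| = 3.02 × 12.0 = 36.1 V

36.1 V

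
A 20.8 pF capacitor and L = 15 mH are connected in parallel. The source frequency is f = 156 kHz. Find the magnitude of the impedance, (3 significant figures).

ω = 2πf = 980200 rad/s
X_L = ωL = 14700 Ω
X_C = 1/(ωC) = 49000 Ω
Parallel: admittances add. Y = 1/(jωL) + jωC
Y = (0 − j4.76e-05) S
|Y| = 4.76e-05 S → |Z| = 1/|Y| = 21000 Ω, ∠Z = −∠Y = 90.0°

21000 Ω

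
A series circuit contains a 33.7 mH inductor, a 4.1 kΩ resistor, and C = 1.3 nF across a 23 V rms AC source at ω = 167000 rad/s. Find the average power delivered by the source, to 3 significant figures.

121 mW

X_L = ωL = 5630 Ω
X_C = 1/(ωC) = 4610 Ω
Net reactance X = X_L − X_C = 1020 Ω
Z = 4100 + j1020 Ω
|Z| = √(4100² + 1020²) = 4230 Ω
∠Z = arctan(1020/4100) = 14.0°
I = V/|Z| = 5.44 mA
P = VI cos φ = 23 × 0.00544 × cos(14.0°) = 121 mW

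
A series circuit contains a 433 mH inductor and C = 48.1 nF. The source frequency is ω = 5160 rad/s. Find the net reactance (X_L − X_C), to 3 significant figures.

X_L = ωL = 2230 Ω
X_C = 1/(ωC) = 4030 Ω
X = 2230 − 4030 = -1790 Ω

-1790 Ω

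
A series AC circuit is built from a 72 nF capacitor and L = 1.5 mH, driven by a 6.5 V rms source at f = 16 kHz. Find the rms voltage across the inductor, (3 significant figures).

77.5 V

ω = 2πf = 100500 rad/s
X_L = ωL = 151 Ω
X_C = 1/(ωC) = 138 Ω
Net reactance X = X_L − X_C = 12.6 Ω
Z = j12.6 Ω
|Z| = √(0² + 12.6²) = 12.6 Ω
I = V/|Z| = 514 mA
V_L = I·|Z_L| = 0.514 × 151 = 77.5 V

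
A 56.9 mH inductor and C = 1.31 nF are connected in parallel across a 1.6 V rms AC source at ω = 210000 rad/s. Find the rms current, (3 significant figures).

306 μA

X_L = ωL = 11900 Ω
X_C = 1/(ωC) = 3640 Ω
Parallel: admittances add. Y = 1/(jωL) + jωC
Y = (0 + j0.000191) S
|Y| = 0.000191 S → |Z| = 1/|Y| = 5220 Ω, ∠Z = −∠Y = -90.0°
I = V/|Z| = 1.6/5220 = 306 μA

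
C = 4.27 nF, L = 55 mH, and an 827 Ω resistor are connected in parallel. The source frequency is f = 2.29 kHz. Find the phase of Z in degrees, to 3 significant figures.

ω = 2πf = 14390 rad/s
X_L = ωL = 791 Ω
X_C = 1/(ωC) = 16300 Ω
Parallel: admittances add. Y = 1/R + 1/(jωL) + jωC
Y = (0.00121 − j0.00120) S
|Y| = 0.00171 S → |Z| = 1/|Y| = 586 Ω, ∠Z = −∠Y = 44.8°

44.8°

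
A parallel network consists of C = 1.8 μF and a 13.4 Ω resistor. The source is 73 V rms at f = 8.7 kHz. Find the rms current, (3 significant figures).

9.02 A

ω = 2πf = 54660 rad/s
X_C = 1/(ωC) = 10.2 Ω
Parallel: admittances add. Y = 1/R + jωC
Y = (0.0746 + j0.0984) S
|Y| = 0.123 S → |Z| = 1/|Y| = 8.10 Ω, ∠Z = −∠Y = -52.8°
I = V/|Z| = 73/8.10 = 9.02 A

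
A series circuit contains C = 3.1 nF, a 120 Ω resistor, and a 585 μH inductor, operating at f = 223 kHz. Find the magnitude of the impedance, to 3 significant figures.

602 Ω

ω = 2πf = 1.401e+06 rad/s
X_L = ωL = 820 Ω
X_C = 1/(ωC) = 230 Ω
Net reactance X = X_L − X_C = 589 Ω
Z = 120 + j589 Ω
|Z| = √(120² + 589²) = 602 Ω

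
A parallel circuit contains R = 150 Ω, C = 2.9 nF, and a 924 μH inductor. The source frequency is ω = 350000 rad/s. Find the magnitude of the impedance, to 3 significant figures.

X_L = ωL = 323 Ω
X_C = 1/(ωC) = 985 Ω
Parallel: admittances add. Y = 1/R + 1/(jωL) + jωC
Y = (0.00667 − j0.00208) S
|Y| = 0.00698 S → |Z| = 1/|Y| = 143 Ω, ∠Z = −∠Y = 17.3°

143 Ω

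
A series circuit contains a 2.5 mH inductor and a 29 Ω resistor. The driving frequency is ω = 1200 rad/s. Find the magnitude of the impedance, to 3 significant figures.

X_L = ωL = 3.00 Ω
Z = 29.0 + j3.00 Ω
|Z| = √(29.0² + 3.00²) = 29.2 Ω

29.2 Ω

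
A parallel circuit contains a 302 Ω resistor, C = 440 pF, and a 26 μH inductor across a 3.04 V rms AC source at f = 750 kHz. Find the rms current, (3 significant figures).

ω = 2πf = 4.712e+06 rad/s
X_L = ωL = 123 Ω
X_C = 1/(ωC) = 482 Ω
Parallel: admittances add. Y = 1/R + 1/(jωL) + jωC
Y = (0.00331 − j0.00609) S
|Y| = 0.00693 S → |Z| = 1/|Y| = 144 Ω, ∠Z = −∠Y = 61.5°
I = V/|Z| = 3.04/144 = 21.1 mA

21.1 mA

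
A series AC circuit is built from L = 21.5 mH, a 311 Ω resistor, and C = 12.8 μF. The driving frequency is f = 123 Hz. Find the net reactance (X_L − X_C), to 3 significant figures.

-84.5 Ω

ω = 2πf = 772.8 rad/s
X_L = ωL = 16.6 Ω
X_C = 1/(ωC) = 101 Ω
X = 16.6 − 101 = -84.5 Ω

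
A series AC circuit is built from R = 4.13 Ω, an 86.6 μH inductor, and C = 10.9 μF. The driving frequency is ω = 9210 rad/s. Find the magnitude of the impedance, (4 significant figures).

10.05 Ω

X_L = ωL = 0.7976 Ω
X_C = 1/(ωC) = 9.961 Ω
Net reactance X = X_L − X_C = -9.164 Ω
Z = 4.130 − j9.164 Ω
|Z| = √(4.130² + 9.164²) = 10.05 Ω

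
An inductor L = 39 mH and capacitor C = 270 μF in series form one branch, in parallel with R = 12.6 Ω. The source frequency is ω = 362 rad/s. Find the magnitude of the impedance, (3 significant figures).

X_L = ωL = 14.1 Ω
X_C = 1/(ωC) = 10.2 Ω
Branch 1: Z₁ = R = 12.6 Ω
Branch 2 (series LC): Z₂ = j(X_L − X_C) = j3.89 Ω
Parallel: Z = Z₁Z₂/(Z₁+Z₂), |Z| = 3.71 Ω, ∠Z = 72.9°

3.71 Ω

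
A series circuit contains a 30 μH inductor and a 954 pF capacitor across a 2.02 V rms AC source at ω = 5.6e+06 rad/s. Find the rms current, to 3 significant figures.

X_L = ωL = 168 Ω
X_C = 1/(ωC) = 187 Ω
Net reactance X = X_L − X_C = -19.2 Ω
Z = − j19.2 Ω
|Z| = √(0² + 19.2²) = 19.2 Ω
I = V/|Z| = 2.02/19.2 = 105 mA

105 mA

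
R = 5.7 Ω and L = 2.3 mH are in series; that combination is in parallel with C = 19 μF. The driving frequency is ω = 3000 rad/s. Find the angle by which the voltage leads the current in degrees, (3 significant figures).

22.3°

X_L = ωL = 6.90 Ω
X_C = 1/(ωC) = 17.5 Ω
Branch 1 (R+jX_L): Z₁ = 5.70 + j6.90 Ω, |Z₁| = 8.95 Ω
Branch 2 (−jX_C): Z₂ = −j17.5 Ω
Parallel: Z = Z₁Z₂/(Z₁+Z₂), |Z| = 13.0 Ω, ∠Z = 22.3°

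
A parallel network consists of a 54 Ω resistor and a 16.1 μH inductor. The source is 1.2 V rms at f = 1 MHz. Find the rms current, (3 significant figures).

25.2 mA

ω = 2πf = 6.283e+06 rad/s
X_L = ωL = 101 Ω
Parallel: admittances add. Y = 1/R + 1/(jωL)
Y = (0.0185 − j0.00989) S
|Y| = 0.0210 S → |Z| = 1/|Y| = 47.6 Ω, ∠Z = −∠Y = 28.1°
I = V/|Z| = 1.2/47.6 = 25.2 mA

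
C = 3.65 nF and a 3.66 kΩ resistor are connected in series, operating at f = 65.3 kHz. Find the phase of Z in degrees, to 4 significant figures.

ω = 2πf = 410300 rad/s
X_C = 1/(ωC) = 667.8 Ω
Z = 3660 − j667.8 Ω
|Z| = √(3660² + 667.8²) = 3720 Ω
∠Z = arctan(-667.8/3660) = -10.34°

-10.34°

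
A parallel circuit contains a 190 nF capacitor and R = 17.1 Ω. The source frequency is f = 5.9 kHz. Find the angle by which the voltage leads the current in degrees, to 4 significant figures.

ω = 2πf = 37070 rad/s
X_C = 1/(ωC) = 142.0 Ω
Parallel: admittances add. Y = 1/R + jωC
Y = (0.05848 + j0.007043) S
|Y| = 0.05890 S → |Z| = 1/|Y| = 16.98 Ω, ∠Z = −∠Y = -6.868°

-6.868°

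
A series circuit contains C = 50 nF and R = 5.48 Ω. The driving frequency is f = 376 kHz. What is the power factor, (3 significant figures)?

0.543

ω = 2πf = 2.362e+06 rad/s
X_C = 1/(ωC) = 8.47 Ω
Z = 5.48 − j8.47 Ω
|Z| = √(5.48² + 8.47²) = 10.1 Ω
∠Z = arctan(-8.47/5.48) = -57.1°
cos φ = cos(-57.1°) = 0.543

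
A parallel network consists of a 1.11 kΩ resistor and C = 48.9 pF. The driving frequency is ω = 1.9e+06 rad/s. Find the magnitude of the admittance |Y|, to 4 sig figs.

X_C = 1/(ωC) = 10760 Ω
Parallel: admittances add. Y = 1/R + jωC
Y = (0.0009009 + j9.291e-05) S
|Y| = 0.0009057 S → |Z| = 1/|Y| = 1104 Ω, ∠Z = −∠Y = -5.888°

905.7 μS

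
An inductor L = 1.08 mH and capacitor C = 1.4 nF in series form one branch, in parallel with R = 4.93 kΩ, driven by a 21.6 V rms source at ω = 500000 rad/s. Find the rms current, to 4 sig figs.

24.70 mA

X_L = ωL = 540.0 Ω
X_C = 1/(ωC) = 1429 Ω
Branch 1: Z₁ = R = 4930 Ω
Branch 2 (series LC): Z₂ = j(X_L − X_C) = −j888.6 Ω
Parallel: Z = Z₁Z₂/(Z₁+Z₂), |Z| = 874.5 Ω, ∠Z = -79.78°
I = V/|Z| = 21.6/874.5 = 24.70 mA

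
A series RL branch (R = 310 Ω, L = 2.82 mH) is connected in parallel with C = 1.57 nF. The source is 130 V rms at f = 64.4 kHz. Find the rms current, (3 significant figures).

ω = 2πf = 404600 rad/s
X_L = ωL = 1140 Ω
X_C = 1/(ωC) = 1570 Ω
Branch 1 (R+jX_L): Z₁ = 310 + j1140 Ω, |Z₁| = 1180 Ω
Branch 2 (−jX_C): Z₂ = −j1570 Ω
Parallel: Z = Z₁Z₂/(Z₁+Z₂), |Z| = 3490 Ω, ∠Z = 39.2°
I = V/|Z| = 130/3490 = 37.2 mA

37.2 mA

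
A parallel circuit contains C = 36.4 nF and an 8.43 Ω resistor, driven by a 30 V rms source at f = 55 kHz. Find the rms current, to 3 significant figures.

ω = 2πf = 345600 rad/s
X_C = 1/(ωC) = 79.5 Ω
Parallel: admittances add. Y = 1/R + jωC
Y = (0.119 + j0.0126) S
|Y| = 0.119 S → |Z| = 1/|Y| = 8.38 Ω, ∠Z = −∠Y = -6.05°
I = V/|Z| = 30/8.38 = 3.58 A

3.58 A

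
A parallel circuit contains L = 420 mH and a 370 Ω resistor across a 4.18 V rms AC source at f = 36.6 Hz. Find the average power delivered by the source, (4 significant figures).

ω = 2πf = 230.0 rad/s
X_L = ωL = 96.59 Ω
Parallel: admittances add. Y = 1/R + 1/(jωL)
Y = (0.002703 − j0.01035) S
|Y| = 0.01070 S → |Z| = 1/|Y| = 93.45 Ω, ∠Z = −∠Y = 75.37°
I = V/|Z| = 44.73 mA
P = VI cos φ = 4.18 × 0.04473 × cos(75.37°) = 47.22 mW

47.22 mW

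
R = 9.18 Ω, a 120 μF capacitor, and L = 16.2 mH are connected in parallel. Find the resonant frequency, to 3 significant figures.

114 Hz

ω₀ = 1/√(LC) = 1/√(0.0162 × 0.00012) = 717.2 rad/s
f₀ = ω₀/(2π) = 114 Hz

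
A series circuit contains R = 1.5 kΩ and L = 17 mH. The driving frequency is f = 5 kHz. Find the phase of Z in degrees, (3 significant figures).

19.6°

ω = 2πf = 31420 rad/s
X_L = ωL = 534 Ω
Z = 1500 + j534 Ω
|Z| = √(1500² + 534²) = 1590 Ω
∠Z = arctan(534/1500) = 19.6°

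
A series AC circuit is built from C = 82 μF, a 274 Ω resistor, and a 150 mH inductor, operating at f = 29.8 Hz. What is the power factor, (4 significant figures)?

0.9910

ω = 2πf = 187.2 rad/s
X_L = ωL = 28.09 Ω
X_C = 1/(ωC) = 65.13 Ω
Net reactance X = X_L − X_C = -37.05 Ω
Z = 274.0 − j37.05 Ω
|Z| = √(274.0² + 37.05²) = 276.5 Ω
∠Z = arctan(-37.05/274.0) = -7.700°
cos φ = cos(-7.700°) = 0.9910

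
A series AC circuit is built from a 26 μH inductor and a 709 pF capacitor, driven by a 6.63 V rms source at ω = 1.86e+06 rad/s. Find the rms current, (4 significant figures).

X_L = ωL = 48.36 Ω
X_C = 1/(ωC) = 758.3 Ω
Net reactance X = X_L − X_C = -709.9 Ω
Z = − j709.9 Ω
|Z| = √(0² + 709.9²) = 709.9 Ω
I = V/|Z| = 6.63/709.9 = 9.339 mA

9.339 mA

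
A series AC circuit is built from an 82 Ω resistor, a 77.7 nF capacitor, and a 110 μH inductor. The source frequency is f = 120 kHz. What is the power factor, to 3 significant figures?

ω = 2πf = 754000 rad/s
X_L = ωL = 82.9 Ω
X_C = 1/(ωC) = 17.1 Ω
Net reactance X = X_L − X_C = 65.9 Ω
Z = 82.0 + j65.9 Ω
|Z| = √(82.0² + 65.9²) = 105 Ω
∠Z = arctan(65.9/82.0) = 38.8°
cos φ = cos(38.8°) = 0.780

0.780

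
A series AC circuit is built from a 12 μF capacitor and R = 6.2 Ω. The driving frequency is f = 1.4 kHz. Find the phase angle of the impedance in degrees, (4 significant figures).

-56.80°

ω = 2πf = 8796 rad/s
X_C = 1/(ωC) = 9.474 Ω
Z = 6.200 − j9.474 Ω
|Z| = √(6.200² + 9.474²) = 11.32 Ω
∠Z = arctan(-9.474/6.200) = -56.80°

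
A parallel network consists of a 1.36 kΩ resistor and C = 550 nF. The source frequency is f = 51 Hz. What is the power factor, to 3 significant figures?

0.972

ω = 2πf = 320.4 rad/s
X_C = 1/(ωC) = 5670 Ω
Parallel: admittances add. Y = 1/R + jωC
Y = (0.000735 + j0.000176) S
|Y| = 0.000756 S → |Z| = 1/|Y| = 1320 Ω, ∠Z = −∠Y = -13.5°
cos φ = cos(-13.5°) = 0.972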